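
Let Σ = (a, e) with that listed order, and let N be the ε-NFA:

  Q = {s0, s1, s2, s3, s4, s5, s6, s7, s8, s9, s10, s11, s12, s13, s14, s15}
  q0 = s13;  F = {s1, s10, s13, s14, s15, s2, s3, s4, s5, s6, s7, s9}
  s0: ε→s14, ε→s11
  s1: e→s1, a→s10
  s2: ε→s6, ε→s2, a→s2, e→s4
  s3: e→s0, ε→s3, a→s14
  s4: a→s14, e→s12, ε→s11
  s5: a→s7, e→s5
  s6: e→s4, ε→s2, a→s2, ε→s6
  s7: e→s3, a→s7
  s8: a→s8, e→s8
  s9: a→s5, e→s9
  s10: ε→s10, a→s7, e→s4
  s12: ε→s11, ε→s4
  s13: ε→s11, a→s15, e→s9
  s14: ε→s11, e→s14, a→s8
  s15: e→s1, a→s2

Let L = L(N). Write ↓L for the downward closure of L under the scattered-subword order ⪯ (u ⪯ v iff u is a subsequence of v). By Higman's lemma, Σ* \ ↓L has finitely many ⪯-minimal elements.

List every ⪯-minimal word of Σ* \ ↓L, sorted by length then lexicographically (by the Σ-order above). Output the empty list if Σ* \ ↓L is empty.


|Q|=16, |F|=12, |δ|=39 (13 ε).
min D↑ (12 st, q0=0, F={11}): 0:a→1,e→2 1:a→3,e→4 2:a→5,e→2 3:a→3,e→6 4:a→7,e→4 5:a→8,e→5 6:a→9,e→6 7:a→8,e→6 8:a→8,e→10 9:a→11,e→9 10:a→9,e→9 11:a→11,e→11.
'aaeaa': |S_i|=[16, 14, 11, 7, 3, 1] end={s8} ∉↓L; 5/5 del acc.
'eaaeea': |S_i|=[16, 12, 10, 6, 5, 4, 1] end={s8} ∉↓L; 6/6 del acc.
2 minimals (antichain).

A = [aaeaa, eaaeea].


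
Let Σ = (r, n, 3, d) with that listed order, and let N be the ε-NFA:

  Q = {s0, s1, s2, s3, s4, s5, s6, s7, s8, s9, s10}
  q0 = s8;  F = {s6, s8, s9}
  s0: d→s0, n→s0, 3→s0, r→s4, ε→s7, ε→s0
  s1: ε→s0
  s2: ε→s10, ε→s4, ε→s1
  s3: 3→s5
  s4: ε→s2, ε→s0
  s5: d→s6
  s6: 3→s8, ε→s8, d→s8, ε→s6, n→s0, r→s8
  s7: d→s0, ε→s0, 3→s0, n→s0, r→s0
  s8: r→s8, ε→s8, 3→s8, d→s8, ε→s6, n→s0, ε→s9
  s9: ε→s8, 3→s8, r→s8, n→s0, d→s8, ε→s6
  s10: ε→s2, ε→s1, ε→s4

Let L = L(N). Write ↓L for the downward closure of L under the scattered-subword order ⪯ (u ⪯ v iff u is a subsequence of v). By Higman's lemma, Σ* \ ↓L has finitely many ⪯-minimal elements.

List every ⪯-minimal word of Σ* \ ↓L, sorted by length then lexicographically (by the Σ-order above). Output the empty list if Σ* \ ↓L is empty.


A = [n].

|Q|=11, |F|=3, |δ|=41 (19 ε).
min D↑ (2 st, q0=0, F={1}): 0:r→0,n→1,3→0,d→0 1:r→1,n→1,3→1,d→1 (ε-aug+det+¬).
'n': |S_i|=[9, 6] end={s0,s1,s10,s2,s4,s7} rej; 1/1 single-dels accept.
1 minimals (antichain).


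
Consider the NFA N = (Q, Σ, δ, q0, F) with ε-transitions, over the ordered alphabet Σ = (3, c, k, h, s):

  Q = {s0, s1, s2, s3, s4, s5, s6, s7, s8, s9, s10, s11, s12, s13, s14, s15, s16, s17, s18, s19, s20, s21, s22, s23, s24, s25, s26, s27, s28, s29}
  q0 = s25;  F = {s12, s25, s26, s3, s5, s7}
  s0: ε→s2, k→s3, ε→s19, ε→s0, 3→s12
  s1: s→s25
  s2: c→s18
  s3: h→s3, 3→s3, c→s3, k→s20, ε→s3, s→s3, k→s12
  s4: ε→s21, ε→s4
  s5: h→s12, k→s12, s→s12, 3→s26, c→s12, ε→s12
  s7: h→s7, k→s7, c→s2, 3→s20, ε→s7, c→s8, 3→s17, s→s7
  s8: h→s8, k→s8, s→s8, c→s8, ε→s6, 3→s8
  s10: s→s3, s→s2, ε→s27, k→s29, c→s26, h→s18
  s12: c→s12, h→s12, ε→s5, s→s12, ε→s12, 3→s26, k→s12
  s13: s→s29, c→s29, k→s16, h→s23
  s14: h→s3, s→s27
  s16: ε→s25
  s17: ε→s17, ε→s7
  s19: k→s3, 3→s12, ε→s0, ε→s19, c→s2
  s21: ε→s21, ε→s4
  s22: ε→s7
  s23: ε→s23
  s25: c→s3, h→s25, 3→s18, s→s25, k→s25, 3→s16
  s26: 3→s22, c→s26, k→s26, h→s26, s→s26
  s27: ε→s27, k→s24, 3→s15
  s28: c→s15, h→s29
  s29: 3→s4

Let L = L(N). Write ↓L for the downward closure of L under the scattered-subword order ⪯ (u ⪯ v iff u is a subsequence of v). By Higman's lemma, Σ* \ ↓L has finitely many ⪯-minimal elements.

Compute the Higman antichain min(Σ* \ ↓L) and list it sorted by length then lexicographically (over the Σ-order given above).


min(Σ*\↓L) = [ck33c].

|Q|=30, |F|=6, |δ|=84 (22 ε).
min D↑ (6 st, q0=0, F={5}): 0:3→0,c→1,k→0,h→0,s→0 1:3→1,c→1,k→2,h→1,s→1 2:3→3,c→2,k→2,h→2,s→2 3:3→4,c→3,k→3,h→3,s→3 4:3→4,c→5,k→4,h→4,s→4 5:3→5,c→5,k→5,h→5,s→5 [Hopcroft].
'ck33c': |S_i|=[14, 12, 11, 9, 8, 4] end={s18,s2,s6,s8} — reject; 5/5 del acc.
1 words, ⪯-incomp.


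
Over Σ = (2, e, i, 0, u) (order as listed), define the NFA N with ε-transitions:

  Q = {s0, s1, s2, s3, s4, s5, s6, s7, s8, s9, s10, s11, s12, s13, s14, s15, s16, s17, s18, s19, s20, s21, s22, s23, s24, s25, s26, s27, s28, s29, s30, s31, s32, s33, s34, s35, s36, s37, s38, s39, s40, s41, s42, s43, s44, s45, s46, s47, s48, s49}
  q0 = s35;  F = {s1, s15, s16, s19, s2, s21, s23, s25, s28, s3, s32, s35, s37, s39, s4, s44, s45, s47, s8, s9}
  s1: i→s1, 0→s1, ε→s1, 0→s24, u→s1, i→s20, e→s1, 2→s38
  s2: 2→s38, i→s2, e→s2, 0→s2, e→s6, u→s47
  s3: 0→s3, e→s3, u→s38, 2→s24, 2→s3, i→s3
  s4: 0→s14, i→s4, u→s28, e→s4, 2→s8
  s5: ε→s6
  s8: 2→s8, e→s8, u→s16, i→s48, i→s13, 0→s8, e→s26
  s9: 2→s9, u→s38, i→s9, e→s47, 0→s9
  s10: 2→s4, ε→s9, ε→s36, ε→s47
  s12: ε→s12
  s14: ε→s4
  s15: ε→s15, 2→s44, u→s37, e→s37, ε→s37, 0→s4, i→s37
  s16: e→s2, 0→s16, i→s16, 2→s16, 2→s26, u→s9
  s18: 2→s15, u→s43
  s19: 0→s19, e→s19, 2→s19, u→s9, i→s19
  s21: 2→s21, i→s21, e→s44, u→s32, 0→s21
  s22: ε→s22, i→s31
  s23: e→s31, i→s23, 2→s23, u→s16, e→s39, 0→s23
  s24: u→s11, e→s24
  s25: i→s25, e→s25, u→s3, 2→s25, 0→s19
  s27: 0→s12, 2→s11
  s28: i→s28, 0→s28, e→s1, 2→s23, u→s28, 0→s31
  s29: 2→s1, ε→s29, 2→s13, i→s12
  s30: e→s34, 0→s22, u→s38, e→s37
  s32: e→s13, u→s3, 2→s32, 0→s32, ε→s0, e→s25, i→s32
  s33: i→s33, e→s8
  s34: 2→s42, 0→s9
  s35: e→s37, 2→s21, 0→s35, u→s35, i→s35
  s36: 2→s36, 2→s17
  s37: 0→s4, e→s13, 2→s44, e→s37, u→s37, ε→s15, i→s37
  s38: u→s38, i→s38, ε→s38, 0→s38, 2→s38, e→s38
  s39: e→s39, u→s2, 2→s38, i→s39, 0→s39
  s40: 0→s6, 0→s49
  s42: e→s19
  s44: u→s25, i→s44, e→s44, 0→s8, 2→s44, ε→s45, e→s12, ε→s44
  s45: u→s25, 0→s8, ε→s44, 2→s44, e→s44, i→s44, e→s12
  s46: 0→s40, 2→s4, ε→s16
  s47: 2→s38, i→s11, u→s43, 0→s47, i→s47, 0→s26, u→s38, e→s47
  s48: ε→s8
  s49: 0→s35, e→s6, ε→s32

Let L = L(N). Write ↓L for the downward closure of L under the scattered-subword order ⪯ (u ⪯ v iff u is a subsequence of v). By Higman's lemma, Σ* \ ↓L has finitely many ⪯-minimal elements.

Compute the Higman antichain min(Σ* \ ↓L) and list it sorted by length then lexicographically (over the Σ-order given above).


A = [2uuu, e0ue2].

|Q|=50, |F|=20, |δ|=169 (20 ε).
min D↑ (19 st, q0=0, F={12}): 0:2→1,e→2,i→0,0→0,u→0 1:2→1,e→3,i→1,0→1,u→4 2:2→3,e→2,i→2,0→5,u→2 3:2→3,e→3,i→3,0→6,u→7 4:2→4,e→7,i→4,0→4,u→8 5:2→6,e→5,i→5,0→5,u→9 6:2→6,e→6,i→6,0→6,u→10 7:2→7,e→7,i→7,0→11,u→8 8:2→8,e→8,i→8,0→8,u→12 9:2→13,e→14,i→9,0→9,u→9 10:2→10,e→15,i→10,0→10,u→16 11:2→11,e→11,i→11,0→11,u→16 12:2→12,e→12,i→12,0→12,u→12 13:2→13,e→17,i→13,0→13,u→10 14:2→12,e→14,i→14,0→14,u→14 15:2→12,e→15,i→15,0→15,u→18 16:2→16,e→18,i→16,0→16,u→12 17:2→12,e→17,i→17,0→17,u→15 18:2→12,e→18,i→18,0→18,u→12 (ε-aug+det+¬).
'2uuu': |S_i|=[33, 25, 16, 8, 3] end={s11,s38,s43} — reject; 4/4 single-dels accept.
'e0ue2': |S_i|=[33, 29, 23, 16, 12, 1] end={s38} — reject; 5/5 deletions ∈↓L.
2 minimals (antichain).


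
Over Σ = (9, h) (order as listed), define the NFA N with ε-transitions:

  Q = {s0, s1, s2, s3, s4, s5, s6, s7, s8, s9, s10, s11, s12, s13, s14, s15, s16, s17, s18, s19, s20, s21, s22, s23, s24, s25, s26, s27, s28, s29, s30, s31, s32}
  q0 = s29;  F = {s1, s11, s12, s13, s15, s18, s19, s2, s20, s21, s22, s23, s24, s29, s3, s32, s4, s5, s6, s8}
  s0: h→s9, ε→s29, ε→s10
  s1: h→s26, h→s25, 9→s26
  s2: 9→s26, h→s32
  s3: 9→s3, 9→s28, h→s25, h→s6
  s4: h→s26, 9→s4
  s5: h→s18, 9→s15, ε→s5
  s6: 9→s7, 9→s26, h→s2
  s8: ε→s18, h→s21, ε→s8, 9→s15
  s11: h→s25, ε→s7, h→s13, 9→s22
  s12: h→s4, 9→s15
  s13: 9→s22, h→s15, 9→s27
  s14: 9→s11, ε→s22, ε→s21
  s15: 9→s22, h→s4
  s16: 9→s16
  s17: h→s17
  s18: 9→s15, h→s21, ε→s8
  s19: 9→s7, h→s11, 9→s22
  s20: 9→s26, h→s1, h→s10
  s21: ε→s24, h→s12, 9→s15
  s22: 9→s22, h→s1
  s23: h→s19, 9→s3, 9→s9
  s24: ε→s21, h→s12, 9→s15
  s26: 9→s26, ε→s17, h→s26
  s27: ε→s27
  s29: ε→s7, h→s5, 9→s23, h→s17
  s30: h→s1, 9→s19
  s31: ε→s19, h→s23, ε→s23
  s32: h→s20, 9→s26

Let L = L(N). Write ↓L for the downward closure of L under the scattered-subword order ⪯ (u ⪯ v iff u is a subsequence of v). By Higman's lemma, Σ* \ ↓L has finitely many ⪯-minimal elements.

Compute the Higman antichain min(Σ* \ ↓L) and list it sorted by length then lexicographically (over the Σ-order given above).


min(Σ*\↓L) = [99h9, h9hh, hhhhhh].

|Q|=33, |F|=20, |δ|=75 (16 ε).
min D↑ (19 st, q0=0, F={12}): 0:9→1,h→2 1:9→3,h→4 2:9→5,h→6 3:9→3,h→7 4:9→8,h→9 5:9→8,h→10 6:9→5,h→11 7:9→12,h→13 8:9→8,h→14 9:9→8,h→15 10:9→10,h→12 11:9→5,h→16 12:9→12,h→12 13:9→12,h→17 14:9→12,h→12 15:9→8,h→5 16:9→5,h→10 17:9→12,h→18 18:9→12,h→14 (ε-aug+det+¬).
'99h9': |S_i|=[28, 21, 16, 10, 3] end={s17,s26,s7} rej; 4/4 single-dels accept.
'h9hh': N↓-sim [28, 23, 9, 5, 3] end={s17,s25,s26} — reject; 4/4 del acc.
'hhhhhh': |S_i|=[28, 23, 20, 15, 10, 6, 3] end={s17,s25,s26} — reject; 6/6 single-dels accept.
3 words, ⪯-incomp.


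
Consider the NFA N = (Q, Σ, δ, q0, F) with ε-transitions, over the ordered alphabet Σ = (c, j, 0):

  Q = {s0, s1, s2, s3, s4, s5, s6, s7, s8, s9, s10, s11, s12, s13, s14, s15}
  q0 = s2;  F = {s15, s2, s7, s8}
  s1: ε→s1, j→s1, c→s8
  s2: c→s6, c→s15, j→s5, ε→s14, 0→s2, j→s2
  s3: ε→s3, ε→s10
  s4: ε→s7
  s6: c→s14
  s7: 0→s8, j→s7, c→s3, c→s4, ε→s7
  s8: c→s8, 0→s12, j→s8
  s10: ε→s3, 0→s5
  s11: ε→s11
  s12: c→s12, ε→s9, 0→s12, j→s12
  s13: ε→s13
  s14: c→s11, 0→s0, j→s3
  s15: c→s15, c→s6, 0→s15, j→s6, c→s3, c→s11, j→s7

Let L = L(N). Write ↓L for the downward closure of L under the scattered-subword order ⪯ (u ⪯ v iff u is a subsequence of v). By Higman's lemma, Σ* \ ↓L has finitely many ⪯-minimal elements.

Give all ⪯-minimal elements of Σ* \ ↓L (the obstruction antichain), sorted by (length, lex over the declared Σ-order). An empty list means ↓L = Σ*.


|Q|=16, |F|=4, |δ|=39 (10 ε).
min D↑ (5 st, q0=0, F={4}): 0:c→1,j→0,0→0 1:c→1,j→2,0→1 2:c→2,j→2,0→3 3:c→3,j→3,0→4 4:c→4,j→4,0→4.
'cj00': run [14, 13, 12, 5, 2] end={s12,s9} — reject; 4/4 single-dels accept.
1 minimals (antichain).

A = [cj00].


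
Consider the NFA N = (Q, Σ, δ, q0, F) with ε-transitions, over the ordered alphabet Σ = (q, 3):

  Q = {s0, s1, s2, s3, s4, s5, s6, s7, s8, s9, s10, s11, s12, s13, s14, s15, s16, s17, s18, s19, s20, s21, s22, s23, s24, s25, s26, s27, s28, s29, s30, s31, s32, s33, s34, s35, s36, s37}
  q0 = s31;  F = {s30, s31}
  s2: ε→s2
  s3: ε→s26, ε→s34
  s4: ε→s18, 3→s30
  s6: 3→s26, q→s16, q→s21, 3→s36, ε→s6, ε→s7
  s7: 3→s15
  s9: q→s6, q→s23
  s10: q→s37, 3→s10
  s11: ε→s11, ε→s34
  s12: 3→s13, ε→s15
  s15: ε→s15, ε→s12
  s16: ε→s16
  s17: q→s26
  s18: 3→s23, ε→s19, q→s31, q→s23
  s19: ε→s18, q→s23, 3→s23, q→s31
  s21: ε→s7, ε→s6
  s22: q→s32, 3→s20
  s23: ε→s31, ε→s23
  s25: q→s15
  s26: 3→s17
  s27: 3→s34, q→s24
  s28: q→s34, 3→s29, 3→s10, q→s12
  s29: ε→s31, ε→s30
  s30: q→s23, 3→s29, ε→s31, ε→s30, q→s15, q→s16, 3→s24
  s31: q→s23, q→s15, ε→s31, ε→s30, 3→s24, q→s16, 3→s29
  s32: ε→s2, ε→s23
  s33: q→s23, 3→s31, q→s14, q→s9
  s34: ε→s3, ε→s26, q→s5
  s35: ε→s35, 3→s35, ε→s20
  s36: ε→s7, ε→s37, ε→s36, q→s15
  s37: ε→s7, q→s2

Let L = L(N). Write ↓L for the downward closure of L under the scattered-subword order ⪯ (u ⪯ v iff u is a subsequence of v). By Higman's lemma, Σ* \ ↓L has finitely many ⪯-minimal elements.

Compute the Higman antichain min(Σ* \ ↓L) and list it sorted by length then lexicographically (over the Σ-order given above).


|Q|=38, |F|=2, |δ|=80 (34 ε).
min D↑ (1 st, q0=0, F={}): 0:q→0,3→0 [Hopcroft].
L(D↑) = ∅; no obstructions.

A = [].


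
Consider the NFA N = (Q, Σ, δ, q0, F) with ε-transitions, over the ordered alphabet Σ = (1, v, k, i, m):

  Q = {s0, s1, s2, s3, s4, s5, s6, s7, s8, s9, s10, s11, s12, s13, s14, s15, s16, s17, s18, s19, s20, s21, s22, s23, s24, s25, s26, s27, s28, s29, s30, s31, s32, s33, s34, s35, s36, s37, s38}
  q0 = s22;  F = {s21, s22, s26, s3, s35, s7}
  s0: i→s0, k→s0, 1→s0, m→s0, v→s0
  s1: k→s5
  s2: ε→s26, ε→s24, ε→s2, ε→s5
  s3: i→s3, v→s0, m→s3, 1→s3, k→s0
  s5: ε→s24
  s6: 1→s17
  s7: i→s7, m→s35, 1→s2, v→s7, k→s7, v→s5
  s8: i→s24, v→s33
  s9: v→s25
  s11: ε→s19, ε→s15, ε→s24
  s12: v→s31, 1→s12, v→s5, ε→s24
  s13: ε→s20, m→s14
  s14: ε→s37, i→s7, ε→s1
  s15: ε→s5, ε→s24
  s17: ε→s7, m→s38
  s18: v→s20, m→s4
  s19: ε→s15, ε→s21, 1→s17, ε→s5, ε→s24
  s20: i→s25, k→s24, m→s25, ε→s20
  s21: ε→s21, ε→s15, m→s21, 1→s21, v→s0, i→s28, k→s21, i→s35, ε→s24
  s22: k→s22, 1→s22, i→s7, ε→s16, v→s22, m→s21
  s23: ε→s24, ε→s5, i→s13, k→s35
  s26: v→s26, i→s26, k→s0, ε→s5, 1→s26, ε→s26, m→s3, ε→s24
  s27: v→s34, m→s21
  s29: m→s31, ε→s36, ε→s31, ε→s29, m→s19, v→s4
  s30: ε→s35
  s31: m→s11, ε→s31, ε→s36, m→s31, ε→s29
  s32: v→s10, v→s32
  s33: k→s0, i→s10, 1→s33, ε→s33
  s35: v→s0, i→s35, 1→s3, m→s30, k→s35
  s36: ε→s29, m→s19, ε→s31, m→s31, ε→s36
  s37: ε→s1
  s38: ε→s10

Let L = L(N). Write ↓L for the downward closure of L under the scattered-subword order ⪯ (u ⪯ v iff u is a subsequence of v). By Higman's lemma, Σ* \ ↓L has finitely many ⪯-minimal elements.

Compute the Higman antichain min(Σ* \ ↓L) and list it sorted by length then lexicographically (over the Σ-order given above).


A = [mv, i1k].

|Q|=39, |F|=6, |δ|=112 (42 ε).
min D↑ (7 st, q0=0, F={5}): 0:1→0,v→0,k→0,i→1,m→2 1:1→3,v→1,k→1,i→1,m→4 2:1→2,v→5,k→2,i→4,m→2 3:1→3,v→3,k→5,i→3,m→6 4:1→6,v→5,k→4,i→4,m→4 5:1→5,v→5,k→5,i→5,m→5 6:1→6,v→5,k→5,i→6,m→6 [Hopcroft].
'mv': N↓-sim [14, 9, 1] end={s0} rej; 2/2 del acc.
'i1k': N↓-sim [14, 10, 6, 1] end={s0} rej; 3/3 single-dels accept.
2 words, ⪯-incomp.


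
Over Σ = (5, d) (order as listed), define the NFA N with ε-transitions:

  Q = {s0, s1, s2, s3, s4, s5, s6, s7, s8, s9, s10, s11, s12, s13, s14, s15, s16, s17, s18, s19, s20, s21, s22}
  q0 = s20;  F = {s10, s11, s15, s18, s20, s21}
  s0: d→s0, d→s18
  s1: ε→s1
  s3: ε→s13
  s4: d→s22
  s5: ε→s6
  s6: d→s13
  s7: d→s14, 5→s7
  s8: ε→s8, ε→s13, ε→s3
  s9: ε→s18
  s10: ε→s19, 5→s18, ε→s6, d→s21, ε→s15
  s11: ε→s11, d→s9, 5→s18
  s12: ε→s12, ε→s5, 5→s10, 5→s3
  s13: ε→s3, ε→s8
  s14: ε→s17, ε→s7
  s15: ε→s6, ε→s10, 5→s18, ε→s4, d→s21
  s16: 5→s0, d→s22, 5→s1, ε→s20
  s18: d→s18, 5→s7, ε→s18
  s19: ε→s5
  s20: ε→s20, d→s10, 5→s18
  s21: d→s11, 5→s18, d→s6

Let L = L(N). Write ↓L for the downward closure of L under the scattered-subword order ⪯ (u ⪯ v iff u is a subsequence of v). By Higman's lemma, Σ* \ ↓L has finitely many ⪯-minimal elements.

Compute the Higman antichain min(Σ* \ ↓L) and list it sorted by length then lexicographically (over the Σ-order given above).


min(Σ*\↓L) = [55, dddd5].

|Q|=23, |F|=6, |δ|=48 (24 ε).
min D↑ (6 st, q0=0, F={3}): 0:5→1,d→2 1:5→3,d→1 2:5→1,d→4 3:5→3,d→3 4:5→1,d→5 5:5→1,d→1 (ε-aug+det+¬).
'55': N↓-sim [18, 4, 3] end={s14,s17,s7} rej; 2/2 del acc.
'dddd5': N↓-sim [18, 17, 12, 10, 8, 3] end={s14,s17,s7} rej; 5/5 deletions ∈↓L.
2 obstructions.


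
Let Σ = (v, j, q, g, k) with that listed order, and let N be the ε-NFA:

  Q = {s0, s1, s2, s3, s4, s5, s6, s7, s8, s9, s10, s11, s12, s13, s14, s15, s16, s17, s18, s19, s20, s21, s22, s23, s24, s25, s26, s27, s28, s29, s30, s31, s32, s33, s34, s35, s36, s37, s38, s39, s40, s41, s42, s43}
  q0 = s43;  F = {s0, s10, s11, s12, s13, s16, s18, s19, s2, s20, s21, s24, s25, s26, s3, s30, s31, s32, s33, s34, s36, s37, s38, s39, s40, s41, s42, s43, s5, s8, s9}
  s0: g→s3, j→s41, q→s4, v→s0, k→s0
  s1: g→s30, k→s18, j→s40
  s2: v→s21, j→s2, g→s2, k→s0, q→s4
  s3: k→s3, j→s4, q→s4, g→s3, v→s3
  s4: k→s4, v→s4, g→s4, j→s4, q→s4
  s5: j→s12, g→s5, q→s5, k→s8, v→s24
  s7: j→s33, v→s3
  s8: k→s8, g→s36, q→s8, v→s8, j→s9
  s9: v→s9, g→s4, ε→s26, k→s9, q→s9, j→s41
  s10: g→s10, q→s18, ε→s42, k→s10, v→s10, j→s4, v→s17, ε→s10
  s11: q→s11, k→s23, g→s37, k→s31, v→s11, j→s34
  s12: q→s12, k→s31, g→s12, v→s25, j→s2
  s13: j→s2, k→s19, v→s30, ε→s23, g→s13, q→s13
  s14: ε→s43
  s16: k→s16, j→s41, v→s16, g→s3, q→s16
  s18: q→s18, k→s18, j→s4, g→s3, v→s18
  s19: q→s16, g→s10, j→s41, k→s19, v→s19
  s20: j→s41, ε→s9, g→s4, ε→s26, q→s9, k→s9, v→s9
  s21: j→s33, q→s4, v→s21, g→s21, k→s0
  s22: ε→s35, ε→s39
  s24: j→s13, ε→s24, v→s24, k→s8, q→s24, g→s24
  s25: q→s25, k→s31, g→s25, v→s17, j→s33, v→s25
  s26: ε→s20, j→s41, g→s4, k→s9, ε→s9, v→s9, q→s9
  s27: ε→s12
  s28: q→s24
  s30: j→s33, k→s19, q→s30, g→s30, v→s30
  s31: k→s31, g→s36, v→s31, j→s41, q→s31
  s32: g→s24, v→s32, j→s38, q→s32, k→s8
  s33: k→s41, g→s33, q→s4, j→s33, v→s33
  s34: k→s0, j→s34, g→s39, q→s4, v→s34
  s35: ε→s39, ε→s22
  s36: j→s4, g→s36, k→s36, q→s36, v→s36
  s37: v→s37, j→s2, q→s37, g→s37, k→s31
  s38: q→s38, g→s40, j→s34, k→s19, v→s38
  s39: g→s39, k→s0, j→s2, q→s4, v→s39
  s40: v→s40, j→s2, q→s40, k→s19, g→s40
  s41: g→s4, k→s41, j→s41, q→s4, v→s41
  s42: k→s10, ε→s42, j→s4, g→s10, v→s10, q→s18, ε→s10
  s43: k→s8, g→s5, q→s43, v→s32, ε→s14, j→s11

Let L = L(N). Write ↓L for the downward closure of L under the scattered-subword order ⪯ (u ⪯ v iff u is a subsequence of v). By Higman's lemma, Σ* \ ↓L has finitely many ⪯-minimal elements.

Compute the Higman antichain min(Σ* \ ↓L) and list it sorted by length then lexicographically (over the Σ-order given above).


|Q|=44, |F|=31, |δ|=187 (18 ε).
min D↑ (29 st, q0=0, F={16}): 0:v→1,j→2,q→0,g→3,k→4 1:v→1,j→5,q→1,g→6,k→4 2:v→2,j→7,q→2,g→8,k→9 3:v→6,j→10,q→3,g→3,k→4 4:v→4,j→11,q→4,g→12,k→4 5:v→5,j→7,q→5,g→13,k→14 6:v→6,j→15,q→6,g→6,k→4 7:v→7,j→7,q→16,g→17,k→18 8:v→8,j→19,q→8,g→8,k→9 9:v→9,j→20,q→9,g→12,k→9 10:v→21,j→19,q→10,g→10,k→9 11:v→11,j→20,q→11,g→16,k→11 12:v→12,j→16,q→12,g→12,k→12 13:v→13,j→19,q→13,g→13,k→14 14:v→14,j→20,q→22,g→23,k→14 15:v→24,j→19,q→15,g→15,k→14 16:v→16,j→16,q→16,g→16,k→16 17:v→17,j→19,q→16,g→17,k→18 18:v→18,j→20,q→16,g→25,k→18 19:v→26,j→19,q→16,g→19,k→18 20:v→20,j→20,q→16,g→16,k→20 21:v→21,j→27,q→21,g→21,k→9 22:v→22,j→20,q→22,g→25,k→22 23:v→23,j→16,q→28,g→23,k→23 24:v→24,j→27,q→24,g→24,k→14 25:v→25,j→16,q→16,g→25,k→25 26:v→26,j→27,q→16,g→26,k→18 27:v→27,j→27,q→16,g→27,k→20 28:v→28,j→16,q→28,g→25,k→28 [Hopcroft].
'jjq': N↓-sim [35, 29, 9, 1] end={s4} — reject; 3/3 del acc.
'kjg': |S_i|=[35, 17, 5, 1] end={s4} rej; 3/3 single-dels accept.
'kgj': run [35, 17, 7, 1] end={s4} — reject; 3/3 single-dels accept.
'vjkqgq': run [35, 31, 23, 13, 8, 2, 1] end={s4} ∉↓L; 6/6 single-dels accept.
'gjvjkg': run [35, 29, 23, 19, 3, 2, 1] end={s4} ∉↓L; 6/6 del acc.
5 obstructions.

Antichain: [jjq, kjg, kgj, vjkqgq, gjvjkg].


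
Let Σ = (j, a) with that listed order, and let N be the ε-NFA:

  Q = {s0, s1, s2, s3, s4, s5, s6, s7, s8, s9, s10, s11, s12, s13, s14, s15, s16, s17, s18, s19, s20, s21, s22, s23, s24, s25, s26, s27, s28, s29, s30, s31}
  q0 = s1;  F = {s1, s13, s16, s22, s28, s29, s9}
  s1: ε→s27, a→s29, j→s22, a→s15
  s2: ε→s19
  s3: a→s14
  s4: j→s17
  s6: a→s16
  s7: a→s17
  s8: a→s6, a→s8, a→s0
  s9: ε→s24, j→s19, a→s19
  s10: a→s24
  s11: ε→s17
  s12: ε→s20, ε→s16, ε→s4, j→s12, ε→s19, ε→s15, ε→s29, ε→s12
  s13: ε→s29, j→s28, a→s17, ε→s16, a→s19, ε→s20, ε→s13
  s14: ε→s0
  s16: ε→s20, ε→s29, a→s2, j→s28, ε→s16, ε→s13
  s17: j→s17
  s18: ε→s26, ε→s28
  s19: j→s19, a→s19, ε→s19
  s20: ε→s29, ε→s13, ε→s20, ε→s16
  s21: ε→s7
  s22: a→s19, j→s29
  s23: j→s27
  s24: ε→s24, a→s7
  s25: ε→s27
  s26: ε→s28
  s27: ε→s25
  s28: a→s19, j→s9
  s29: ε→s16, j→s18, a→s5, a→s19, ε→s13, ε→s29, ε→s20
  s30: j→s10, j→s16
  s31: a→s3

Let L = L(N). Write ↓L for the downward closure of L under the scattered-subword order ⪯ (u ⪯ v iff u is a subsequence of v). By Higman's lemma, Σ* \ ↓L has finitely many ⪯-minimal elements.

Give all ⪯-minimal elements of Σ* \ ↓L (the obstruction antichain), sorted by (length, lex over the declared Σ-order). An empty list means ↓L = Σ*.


|Q|=32, |F|=7, |δ|=70 (36 ε).
min D↑ (6 st, q0=0, F={3}): 0:j→1,a→2 1:j→2,a→3 2:j→4,a→3 3:j→3,a→3 4:j→5,a→3 5:j→3,a→3 [Hopcroft].
'ja': |S_i|=[19, 15, 5] end={s17,s19,s2,s5,s7} — reject; 2/2 del acc.
'aa': |S_i|=[19, 15, 5] end={s17,s19,s2,s5,s7} ∉↓L; 2/2 deletions ∈↓L.
'ajjj': N↓-sim [19, 15, 8, 5, 2] end={s17,s19} ∉↓L; 4/4 single-dels accept.
'jjjjj': |S_i|=[19, 15, 14, 8, 5, 2] end={s17,s19} rej; 5/5 del acc.
4 minimals (antichain).

min(Σ*\↓L) = [ja, aa, ajjj, jjjjj].


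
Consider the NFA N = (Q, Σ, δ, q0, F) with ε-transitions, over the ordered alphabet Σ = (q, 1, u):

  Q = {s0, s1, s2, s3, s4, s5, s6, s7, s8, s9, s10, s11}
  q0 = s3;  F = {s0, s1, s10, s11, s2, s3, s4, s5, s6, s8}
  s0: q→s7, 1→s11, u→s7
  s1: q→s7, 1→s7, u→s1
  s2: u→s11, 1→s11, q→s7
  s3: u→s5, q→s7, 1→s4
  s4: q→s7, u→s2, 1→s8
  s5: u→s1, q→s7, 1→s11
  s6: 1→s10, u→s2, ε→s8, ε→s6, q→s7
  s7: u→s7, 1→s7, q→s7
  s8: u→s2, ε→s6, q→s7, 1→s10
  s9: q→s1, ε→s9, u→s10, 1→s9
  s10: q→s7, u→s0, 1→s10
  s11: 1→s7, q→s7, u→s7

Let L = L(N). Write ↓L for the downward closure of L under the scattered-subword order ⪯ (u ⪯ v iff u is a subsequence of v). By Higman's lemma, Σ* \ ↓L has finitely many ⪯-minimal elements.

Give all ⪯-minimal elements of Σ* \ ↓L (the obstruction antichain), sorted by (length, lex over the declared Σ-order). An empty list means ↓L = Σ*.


min(Σ*\↓L) = [q, u11, u1u, uu1, 1uuu, 111uu].

|Q|=12, |F|=10, |δ|=40 (4 ε).
min D↑ (10 st, q0=0, F={1}): 0:q→1,1→2,u→3 1:q→1,1→1,u→1 2:q→1,1→4,u→5 3:q→1,1→6,u→7 4:q→1,1→8,u→5 5:q→1,1→6,u→6 6:q→1,1→1,u→1 7:q→1,1→1,u→7 8:q→1,1→8,u→9 9:q→1,1→6,u→1 (ε-aug+det+¬).
'q': |S_i|=[11, 1] end={s7} rej; 1/1 single-dels accept.
'u11': |S_i|=[11, 6, 2, 1] end={s7} ∉↓L; 3/3 single-dels accept.
'u1u': N↓-sim [11, 6, 2, 1] end={s7} rej; 3/3 deletions ∈↓L.
'uu1': N↓-sim [11, 6, 3, 1] end={s7} ∉↓L; 3/3 deletions ∈↓L.
'1uuu': run [11, 8, 4, 2, 1] end={s7} — reject; 4/4 del acc.
'111uu': run [11, 8, 7, 4, 3, 1] end={s7} — reject; 5/5 single-dels accept.
6 words, ⪯-incomp.


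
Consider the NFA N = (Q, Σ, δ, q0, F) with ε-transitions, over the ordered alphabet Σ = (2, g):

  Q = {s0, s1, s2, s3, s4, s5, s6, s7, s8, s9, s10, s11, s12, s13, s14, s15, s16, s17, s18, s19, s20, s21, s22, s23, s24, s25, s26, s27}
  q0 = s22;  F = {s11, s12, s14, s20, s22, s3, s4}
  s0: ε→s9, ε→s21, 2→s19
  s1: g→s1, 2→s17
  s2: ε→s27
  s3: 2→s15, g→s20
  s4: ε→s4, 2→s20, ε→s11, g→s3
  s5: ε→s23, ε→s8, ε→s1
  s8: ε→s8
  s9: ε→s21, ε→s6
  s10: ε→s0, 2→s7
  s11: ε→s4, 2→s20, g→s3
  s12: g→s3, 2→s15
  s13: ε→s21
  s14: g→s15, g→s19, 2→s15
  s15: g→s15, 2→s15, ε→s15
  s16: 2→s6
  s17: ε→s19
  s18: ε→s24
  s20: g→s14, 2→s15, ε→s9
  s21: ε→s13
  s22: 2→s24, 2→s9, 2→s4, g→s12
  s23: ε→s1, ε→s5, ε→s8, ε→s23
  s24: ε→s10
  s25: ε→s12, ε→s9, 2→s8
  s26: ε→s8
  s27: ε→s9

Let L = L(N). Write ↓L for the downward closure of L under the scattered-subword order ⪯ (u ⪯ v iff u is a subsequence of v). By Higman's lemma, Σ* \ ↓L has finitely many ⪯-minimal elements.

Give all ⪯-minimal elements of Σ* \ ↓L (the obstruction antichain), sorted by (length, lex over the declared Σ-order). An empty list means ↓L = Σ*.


min(Σ*\↓L) = [g2, 222, 22gg, 2gggg, ggggg].

|Q|=28, |F|=7, |δ|=53 (28 ε).
min D↑ (7 st, q0=0, F={5}): 0:2→1,g→2 1:2→3,g→4 2:2→5,g→4 3:2→5,g→6 4:2→5,g→3 5:2→5,g→5 6:2→5,g→5 (ε-aug+det+¬).
'g2': |S_i|=[17, 10, 1] end={s15} — reject; 2/2 del acc.
'222': run [17, 15, 9, 1] end={s15} rej; 3/3 deletions ∈↓L.
'22gg': run [17, 15, 9, 3, 2] end={s15,s19} ∉↓L; 4/4 single-dels accept.
'2gggg': |S_i|=[17, 15, 9, 8, 3, 2] end={s15,s19} rej; 5/5 del acc.
'ggggg': |S_i|=[17, 10, 9, 8, 3, 2] end={s15,s19} ∉↓L; 5/5 single-dels accept.
5 minimals (antichain).


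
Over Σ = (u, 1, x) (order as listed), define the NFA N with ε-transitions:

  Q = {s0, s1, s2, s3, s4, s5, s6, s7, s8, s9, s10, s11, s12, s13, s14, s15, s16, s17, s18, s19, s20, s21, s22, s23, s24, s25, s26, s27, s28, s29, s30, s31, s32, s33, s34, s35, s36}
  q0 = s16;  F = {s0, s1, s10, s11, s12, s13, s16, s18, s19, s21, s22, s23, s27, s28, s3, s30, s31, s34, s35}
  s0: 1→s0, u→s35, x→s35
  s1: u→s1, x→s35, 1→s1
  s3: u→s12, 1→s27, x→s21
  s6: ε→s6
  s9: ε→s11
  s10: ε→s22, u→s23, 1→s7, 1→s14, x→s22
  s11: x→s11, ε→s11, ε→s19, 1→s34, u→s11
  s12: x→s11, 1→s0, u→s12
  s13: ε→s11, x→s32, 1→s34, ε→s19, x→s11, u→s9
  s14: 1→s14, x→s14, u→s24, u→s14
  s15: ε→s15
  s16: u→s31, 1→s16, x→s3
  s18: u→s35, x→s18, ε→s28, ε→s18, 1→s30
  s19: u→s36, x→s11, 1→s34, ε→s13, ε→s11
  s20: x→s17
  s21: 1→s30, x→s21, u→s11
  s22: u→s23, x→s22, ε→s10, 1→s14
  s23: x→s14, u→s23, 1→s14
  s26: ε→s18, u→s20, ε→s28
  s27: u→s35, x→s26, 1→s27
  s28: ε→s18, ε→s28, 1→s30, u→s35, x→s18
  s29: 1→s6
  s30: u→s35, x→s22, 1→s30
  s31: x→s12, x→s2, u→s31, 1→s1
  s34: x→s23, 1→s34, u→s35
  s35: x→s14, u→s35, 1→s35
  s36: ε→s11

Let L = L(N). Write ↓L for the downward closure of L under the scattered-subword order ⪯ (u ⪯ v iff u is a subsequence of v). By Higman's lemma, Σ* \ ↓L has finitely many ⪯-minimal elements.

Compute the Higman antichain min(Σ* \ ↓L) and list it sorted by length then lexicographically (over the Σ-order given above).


|Q|=37, |F|=19, |δ|=85 (18 ε).
min D↑ (16 st, q0=0, F={12}): 0:u→1,1→0,x→2 1:u→1,1→3,x→4 2:u→4,1→5,x→6 3:u→3,1→3,x→7 4:u→4,1→8,x→9 5:u→7,1→5,x→10 6:u→9,1→11,x→6 7:u→7,1→7,x→12 8:u→7,1→8,x→7 9:u→9,1→13,x→9 10:u→7,1→11,x→10 11:u→7,1→11,x→14 12:u→12,1→12,x→12 13:u→7,1→13,x→15 14:u→15,1→12,x→14 15:u→15,1→12,x→12 (ε-aug+det+¬).
'u1xx': |S_i|=[29, 18, 7, 4, 2] end={s14,s24} rej; 4/4 del acc.
'x1ux': N↓-sim [29, 26, 16, 6, 3] end={s14,s17,s24} — reject; 4/4 deletions ∈↓L.
'xx1x1': |S_i|=[29, 26, 21, 9, 6, 3] end={s14,s24,s7} rej; 5/5 deletions ∈↓L.
3 obstructions.

min(Σ*\↓L) = [u1xx, x1ux, xx1x1].


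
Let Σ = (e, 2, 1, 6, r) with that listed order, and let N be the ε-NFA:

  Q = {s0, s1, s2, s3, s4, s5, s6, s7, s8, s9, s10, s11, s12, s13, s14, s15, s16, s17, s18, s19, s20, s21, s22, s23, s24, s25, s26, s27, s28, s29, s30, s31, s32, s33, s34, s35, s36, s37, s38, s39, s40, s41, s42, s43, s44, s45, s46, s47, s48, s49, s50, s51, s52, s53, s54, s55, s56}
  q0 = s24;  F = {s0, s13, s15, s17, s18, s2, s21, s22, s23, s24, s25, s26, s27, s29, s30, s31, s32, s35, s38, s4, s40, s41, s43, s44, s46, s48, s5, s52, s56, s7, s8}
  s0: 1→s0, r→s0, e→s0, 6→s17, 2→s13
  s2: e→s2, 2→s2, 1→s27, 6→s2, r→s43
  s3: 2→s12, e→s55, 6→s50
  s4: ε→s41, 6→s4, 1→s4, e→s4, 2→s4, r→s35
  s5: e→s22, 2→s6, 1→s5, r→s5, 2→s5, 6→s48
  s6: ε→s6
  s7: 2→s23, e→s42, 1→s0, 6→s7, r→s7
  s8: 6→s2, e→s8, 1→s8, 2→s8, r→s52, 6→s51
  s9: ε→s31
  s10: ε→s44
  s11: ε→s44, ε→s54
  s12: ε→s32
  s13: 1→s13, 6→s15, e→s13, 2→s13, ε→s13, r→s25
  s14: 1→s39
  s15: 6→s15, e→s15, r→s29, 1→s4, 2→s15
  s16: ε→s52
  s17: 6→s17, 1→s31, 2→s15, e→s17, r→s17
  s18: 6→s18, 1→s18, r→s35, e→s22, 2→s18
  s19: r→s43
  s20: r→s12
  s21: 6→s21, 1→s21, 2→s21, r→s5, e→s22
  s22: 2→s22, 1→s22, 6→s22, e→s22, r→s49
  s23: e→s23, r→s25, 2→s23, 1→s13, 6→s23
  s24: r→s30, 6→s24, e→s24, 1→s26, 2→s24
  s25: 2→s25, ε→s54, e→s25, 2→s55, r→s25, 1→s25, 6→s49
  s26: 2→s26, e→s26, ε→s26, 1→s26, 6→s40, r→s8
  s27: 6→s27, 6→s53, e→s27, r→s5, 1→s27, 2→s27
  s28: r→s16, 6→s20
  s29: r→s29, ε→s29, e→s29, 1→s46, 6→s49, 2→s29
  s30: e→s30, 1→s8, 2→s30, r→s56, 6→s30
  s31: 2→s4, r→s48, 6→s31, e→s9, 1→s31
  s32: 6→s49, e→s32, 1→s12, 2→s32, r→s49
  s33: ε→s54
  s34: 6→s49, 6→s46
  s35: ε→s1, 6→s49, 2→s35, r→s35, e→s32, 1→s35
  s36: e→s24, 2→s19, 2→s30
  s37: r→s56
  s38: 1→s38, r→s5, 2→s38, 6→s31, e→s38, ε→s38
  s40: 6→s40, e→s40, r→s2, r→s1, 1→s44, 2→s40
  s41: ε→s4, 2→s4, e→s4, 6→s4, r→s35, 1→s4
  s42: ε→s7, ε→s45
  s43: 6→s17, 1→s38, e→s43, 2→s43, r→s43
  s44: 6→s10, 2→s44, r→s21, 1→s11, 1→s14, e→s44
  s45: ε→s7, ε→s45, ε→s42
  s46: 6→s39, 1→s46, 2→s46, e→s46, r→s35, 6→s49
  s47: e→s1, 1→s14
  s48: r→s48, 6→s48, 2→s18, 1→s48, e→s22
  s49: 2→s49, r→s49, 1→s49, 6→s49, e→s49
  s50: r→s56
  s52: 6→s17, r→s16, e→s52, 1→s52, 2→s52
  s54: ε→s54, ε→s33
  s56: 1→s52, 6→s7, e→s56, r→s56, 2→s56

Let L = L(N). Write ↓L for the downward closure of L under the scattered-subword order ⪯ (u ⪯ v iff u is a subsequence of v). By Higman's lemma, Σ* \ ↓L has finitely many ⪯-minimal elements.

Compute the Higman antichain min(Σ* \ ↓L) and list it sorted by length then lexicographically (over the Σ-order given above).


Antichain: [161rer, rr62r6].

|Q|=57, |F|=31, |δ|=207 (23 ε).
min D↑ (31 st, q0=0, F={23}): 0:e→0,2→0,1→1,6→0,r→2 1:e→1,2→1,1→1,6→3,r→4 2:e→2,2→2,1→4,6→2,r→5 3:e→3,2→3,1→6,6→3,r→7 4:e→4,2→4,1→4,6→7,r→8 5:e→5,2→5,1→8,6→9,r→5 6:e→6,2→6,1→6,6→6,r→10 7:e→7,2→7,1→11,6→7,r→12 8:e→8,2→8,1→8,6→13,r→8 9:e→9,2→14,1→15,6→9,r→9 10:e→16,2→10,1→10,6→10,r→17 11:e→11,2→11,1→11,6→11,r→17 12:e→12,2→12,1→18,6→13,r→12 13:e→13,2→19,1→20,6→13,r→13 14:e→14,2→14,1→21,6→14,r→22 15:e→15,2→21,1→15,6→13,r→15 16:e→16,2→16,1→16,6→16,r→23 17:e→16,2→17,1→17,6→24,r→17 18:e→18,2→18,1→18,6→20,r→17 19:e→19,2→19,1→25,6→19,r→26 20:e→20,2→25,1→20,6→20,r→24 21:e→21,2→21,1→21,6→19,r→22 22:e→22,2→22,1→22,6→23,r→22 23:e→23,2→23,1→23,6→23,r→23 24:e→16,2→27,1→24,6→24,r→24 25:e→25,2→25,1→25,6→25,r→28 26:e→26,2→26,1→29,6→23,r→26 27:e→16,2→27,1→27,6→27,r→28 28:e→30,2→28,1→28,6→23,r→28 29:e→29,2→29,1→29,6→23,r→28 30:e→30,2→30,1→30,6→23,r→23 [Hopcroft].
'161rer': N↓-sim [48, 41, 33, 26, 11, 4, 1] end={s49} rej; 6/6 deletions ∈↓L.
'rr62r6': N↓-sim [48, 41, 34, 27, 19, 12, 2] end={s39,s49} — reject; 6/6 single-dels accept.
2 minimals (antichain).


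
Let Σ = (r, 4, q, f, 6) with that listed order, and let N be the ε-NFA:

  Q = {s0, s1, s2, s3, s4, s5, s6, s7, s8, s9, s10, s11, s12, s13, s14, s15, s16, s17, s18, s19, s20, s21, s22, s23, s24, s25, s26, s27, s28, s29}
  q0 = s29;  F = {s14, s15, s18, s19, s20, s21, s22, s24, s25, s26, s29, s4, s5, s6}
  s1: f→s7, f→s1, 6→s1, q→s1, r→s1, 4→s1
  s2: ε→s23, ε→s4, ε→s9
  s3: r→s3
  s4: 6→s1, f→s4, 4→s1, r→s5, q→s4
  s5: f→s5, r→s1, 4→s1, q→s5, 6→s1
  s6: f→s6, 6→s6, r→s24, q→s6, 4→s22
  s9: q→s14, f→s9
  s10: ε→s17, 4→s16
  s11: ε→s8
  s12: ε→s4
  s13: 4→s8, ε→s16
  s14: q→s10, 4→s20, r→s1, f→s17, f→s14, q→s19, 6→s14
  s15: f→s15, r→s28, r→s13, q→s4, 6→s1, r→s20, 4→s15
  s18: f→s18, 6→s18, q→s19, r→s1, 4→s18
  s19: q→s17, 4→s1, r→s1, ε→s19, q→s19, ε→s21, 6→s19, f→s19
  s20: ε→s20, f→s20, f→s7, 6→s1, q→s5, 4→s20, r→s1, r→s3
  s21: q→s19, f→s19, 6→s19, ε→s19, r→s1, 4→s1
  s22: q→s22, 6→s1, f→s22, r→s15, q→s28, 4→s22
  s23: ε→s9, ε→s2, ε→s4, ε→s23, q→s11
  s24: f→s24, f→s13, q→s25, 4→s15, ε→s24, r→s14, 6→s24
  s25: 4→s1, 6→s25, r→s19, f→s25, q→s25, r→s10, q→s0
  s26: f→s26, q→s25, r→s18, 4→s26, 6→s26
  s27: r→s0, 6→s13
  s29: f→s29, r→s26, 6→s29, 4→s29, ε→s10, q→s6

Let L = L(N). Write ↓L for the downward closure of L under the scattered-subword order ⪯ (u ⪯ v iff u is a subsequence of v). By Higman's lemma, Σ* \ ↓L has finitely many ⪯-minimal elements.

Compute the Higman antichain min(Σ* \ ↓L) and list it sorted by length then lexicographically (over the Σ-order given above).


Antichain: [rrr, rq4, q46].

|Q|=30, |F|=14, |δ|=112 (17 ε).
min D↑ (14 st, q0=0, F={7}): 0:r→1,4→0,q→2,f→0,6→0 1:r→3,4→1,q→4,f→1,6→1 2:r→5,4→6,q→2,f→2,6→2 3:r→7,4→3,q→8,f→3,6→3 4:r→8,4→7,q→4,f→4,6→4 5:r→9,4→10,q→4,f→5,6→5 6:r→10,4→6,q→6,f→6,6→7 7:r→7,4→7,q→7,f→7,6→7 8:r→7,4→7,q→8,f→8,6→8 9:r→7,4→11,q→8,f→9,6→9 10:r→11,4→10,q→12,f→10,6→7 11:r→7,4→11,q→13,f→11,6→7 12:r→13,4→7,q→12,f→12,6→7 13:r→7,4→7,q→13,f→13,6→7 (ε-aug+det+¬).
'rrr': N↓-sim [24, 21, 15, 3] end={s1,s3,s7} — reject; 3/3 single-dels accept.
'rq4': run [24, 21, 11, 3] end={s1,s16,s7} — reject; 3/3 deletions ∈↓L.
'q46': |S_i|=[24, 21, 12, 2] end={s1,s7} — reject; 3/3 del acc.
3 obstructions.


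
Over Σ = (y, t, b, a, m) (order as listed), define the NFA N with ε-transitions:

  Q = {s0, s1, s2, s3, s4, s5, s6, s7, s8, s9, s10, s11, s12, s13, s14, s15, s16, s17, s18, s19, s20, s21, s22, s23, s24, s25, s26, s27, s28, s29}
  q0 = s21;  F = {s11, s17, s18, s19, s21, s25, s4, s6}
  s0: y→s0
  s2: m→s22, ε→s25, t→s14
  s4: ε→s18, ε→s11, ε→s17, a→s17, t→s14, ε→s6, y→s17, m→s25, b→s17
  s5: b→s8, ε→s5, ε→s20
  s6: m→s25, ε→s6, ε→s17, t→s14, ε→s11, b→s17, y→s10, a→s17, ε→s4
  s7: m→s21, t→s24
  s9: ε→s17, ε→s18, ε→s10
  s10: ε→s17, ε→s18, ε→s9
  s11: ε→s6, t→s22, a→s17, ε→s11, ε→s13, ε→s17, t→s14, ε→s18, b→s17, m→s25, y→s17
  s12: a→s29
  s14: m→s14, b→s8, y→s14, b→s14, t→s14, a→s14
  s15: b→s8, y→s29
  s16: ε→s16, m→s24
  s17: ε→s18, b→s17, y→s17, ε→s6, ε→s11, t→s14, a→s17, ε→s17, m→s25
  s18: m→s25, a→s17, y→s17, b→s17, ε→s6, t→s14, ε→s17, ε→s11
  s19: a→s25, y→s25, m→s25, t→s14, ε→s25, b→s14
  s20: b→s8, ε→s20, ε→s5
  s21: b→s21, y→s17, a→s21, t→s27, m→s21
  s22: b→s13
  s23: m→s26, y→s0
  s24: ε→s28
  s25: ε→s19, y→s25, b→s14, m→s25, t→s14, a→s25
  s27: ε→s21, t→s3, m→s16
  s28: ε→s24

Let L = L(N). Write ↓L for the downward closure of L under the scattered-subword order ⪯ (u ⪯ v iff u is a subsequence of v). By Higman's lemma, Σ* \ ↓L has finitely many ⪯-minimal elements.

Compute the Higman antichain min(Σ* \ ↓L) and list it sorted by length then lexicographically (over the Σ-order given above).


|Q|=30, |F|=8, |δ|=100 (37 ε).
min D↑ (4 st, q0=0, F={2}): 0:y→1,t→0,b→0,a→0,m→0 1:y→1,t→2,b→1,a→1,m→3 2:y→2,t→2,b→2,a→2,m→2 3:y→3,t→2,b→2,a→3,m→3.
'yt': run [19, 13, 4] end={s13,s14,s22,s8} — reject; 2/2 single-dels accept.
'ymb': |S_i|=[19, 13, 4, 2] end={s14,s8} — reject; 3/3 single-dels accept.
2 words, ⪯-incomp.

min(Σ*\↓L) = [yt, ymb].


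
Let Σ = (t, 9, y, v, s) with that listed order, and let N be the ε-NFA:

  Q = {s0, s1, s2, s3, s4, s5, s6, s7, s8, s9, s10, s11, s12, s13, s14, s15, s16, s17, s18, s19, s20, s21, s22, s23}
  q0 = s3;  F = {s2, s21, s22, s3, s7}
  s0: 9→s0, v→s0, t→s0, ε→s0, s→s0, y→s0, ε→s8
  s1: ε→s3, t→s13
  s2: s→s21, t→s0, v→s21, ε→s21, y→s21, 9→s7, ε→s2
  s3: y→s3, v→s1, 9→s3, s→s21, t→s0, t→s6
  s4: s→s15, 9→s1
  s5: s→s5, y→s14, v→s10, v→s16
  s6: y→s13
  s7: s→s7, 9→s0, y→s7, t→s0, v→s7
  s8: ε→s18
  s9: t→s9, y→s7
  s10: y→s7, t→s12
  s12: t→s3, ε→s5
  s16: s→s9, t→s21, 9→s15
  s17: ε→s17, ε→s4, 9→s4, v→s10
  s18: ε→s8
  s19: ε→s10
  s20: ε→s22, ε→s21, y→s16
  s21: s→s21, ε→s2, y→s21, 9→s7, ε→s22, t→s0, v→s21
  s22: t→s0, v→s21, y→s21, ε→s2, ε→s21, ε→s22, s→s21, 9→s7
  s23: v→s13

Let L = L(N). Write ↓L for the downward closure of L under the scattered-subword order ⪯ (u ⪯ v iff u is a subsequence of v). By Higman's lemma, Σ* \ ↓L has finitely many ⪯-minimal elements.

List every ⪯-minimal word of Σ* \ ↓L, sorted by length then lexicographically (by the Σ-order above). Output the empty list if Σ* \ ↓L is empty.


|Q|=24, |F|=5, |δ|=69 (18 ε).
min D↑ (4 st, q0=0, F={1}): 0:t→1,9→0,y→0,v→0,s→2 1:t→1,9→1,y→1,v→1,s→1 2:t→1,9→3,y→2,v→2,s→2 3:t→1,9→1,y→3,v→3,s→3 [Hopcroft].
't': N↓-sim [11, 5] end={s0,s13,s18,s6,s8} ∉↓L; 1/1 single-dels accept.
's99': |S_i|=[11, 7, 4, 3] end={s0,s18,s8} rej; 3/3 deletions ∈↓L.
2 words, ⪯-incomp.

Antichain: [t, s99].


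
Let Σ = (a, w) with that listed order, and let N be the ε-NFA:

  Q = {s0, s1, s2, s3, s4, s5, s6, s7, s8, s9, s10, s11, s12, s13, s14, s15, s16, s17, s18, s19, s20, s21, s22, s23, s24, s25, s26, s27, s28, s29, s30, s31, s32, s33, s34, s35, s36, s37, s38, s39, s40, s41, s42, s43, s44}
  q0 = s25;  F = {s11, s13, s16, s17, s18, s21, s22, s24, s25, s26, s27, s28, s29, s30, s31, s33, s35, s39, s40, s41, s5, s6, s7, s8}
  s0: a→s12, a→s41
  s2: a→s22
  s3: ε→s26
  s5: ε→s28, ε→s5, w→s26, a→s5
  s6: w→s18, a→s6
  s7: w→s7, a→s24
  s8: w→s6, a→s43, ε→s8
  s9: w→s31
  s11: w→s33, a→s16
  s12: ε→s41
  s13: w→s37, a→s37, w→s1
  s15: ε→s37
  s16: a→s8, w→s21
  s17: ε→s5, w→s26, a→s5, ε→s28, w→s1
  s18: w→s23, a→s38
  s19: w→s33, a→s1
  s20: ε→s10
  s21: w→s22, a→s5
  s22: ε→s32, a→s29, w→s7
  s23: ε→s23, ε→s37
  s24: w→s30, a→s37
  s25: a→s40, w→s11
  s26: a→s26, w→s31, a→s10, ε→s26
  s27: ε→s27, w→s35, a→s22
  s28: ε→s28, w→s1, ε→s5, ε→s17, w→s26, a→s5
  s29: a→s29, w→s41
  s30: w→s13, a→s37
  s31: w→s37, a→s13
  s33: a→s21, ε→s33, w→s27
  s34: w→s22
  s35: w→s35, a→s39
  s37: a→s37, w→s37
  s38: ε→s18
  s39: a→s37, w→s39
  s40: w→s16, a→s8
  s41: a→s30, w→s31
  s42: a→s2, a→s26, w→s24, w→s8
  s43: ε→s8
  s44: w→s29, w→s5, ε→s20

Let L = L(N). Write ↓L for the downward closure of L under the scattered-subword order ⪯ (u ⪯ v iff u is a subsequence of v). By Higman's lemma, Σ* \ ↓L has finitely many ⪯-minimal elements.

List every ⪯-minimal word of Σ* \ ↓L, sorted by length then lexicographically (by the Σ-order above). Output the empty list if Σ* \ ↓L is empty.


|Q|=45, |F|=24, |δ|=88 (21 ε).
min D↑ (23 st, q0=0, F={13}): 0:a→1,w→2 1:a→3,w→4 2:a→4,w→5 3:a→3,w→6 4:a→3,w→7 5:a→7,w→8 6:a→6,w→9 7:a→10,w→11 8:a→11,w→12 9:a→9,w→13 10:a→10,w→14 11:a→15,w→16 12:a→17,w→12 13:a→13,w→13 14:a→14,w→18 15:a→15,w→19 16:a→20,w→16 17:a→13,w→17 18:a→21,w→13 19:a→22,w→18 20:a→13,w→22 21:a→13,w→13 22:a→13,w→21.
'aawww': run [31, 26, 19, 12, 7, 3] end={s1,s23,s37} ∉↓L; 5/5 del acc.
'wwwwaa': |S_i|=[31, 29, 25, 19, 11, 6, 1] end={s37} ∉↓L; 6/6 deletions ∈↓L.
2 obstructions.

Antichain: [aawww, wwwwaa].
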